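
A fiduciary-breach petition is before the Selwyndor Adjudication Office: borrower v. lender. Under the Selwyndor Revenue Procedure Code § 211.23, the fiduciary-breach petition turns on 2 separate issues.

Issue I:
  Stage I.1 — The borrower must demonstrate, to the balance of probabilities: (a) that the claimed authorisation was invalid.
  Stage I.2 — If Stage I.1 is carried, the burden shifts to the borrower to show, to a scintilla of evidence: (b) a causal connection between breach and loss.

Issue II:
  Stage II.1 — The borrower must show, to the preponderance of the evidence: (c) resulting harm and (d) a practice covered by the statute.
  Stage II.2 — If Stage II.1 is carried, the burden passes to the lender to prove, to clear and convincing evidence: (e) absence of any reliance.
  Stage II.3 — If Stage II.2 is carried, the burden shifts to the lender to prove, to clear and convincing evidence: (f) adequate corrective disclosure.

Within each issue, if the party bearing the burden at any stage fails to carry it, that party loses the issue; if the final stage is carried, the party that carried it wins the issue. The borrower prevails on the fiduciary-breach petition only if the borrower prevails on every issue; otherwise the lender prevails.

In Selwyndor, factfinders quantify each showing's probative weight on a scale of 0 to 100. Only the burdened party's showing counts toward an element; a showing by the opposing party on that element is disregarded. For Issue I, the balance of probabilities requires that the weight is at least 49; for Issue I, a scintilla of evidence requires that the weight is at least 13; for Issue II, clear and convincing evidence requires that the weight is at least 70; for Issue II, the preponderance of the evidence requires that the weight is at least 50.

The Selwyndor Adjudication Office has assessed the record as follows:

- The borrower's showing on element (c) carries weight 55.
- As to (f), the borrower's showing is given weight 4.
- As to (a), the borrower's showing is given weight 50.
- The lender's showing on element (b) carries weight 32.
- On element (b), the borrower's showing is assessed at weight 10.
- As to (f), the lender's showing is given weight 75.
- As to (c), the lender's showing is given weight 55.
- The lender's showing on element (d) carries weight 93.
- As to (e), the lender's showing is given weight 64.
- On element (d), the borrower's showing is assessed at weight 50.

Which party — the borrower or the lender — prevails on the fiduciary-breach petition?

lender

— Issue I —
At Stage I.1 the borrower must meet the balance of probabilities (weight is at least 49): on (a) the weight is 50, ≥ 49, so (a) meets the standard.
  Stage I.1 carried; the burden remains with the borrower.
At Stage I.2 the borrower must meet a scintilla of evidence (weight is at least 13): on (b) the weight is 10 (the lender's 32 is given no effect), which does not reach 13, so (b) does not meet the standard.
  The borrower does not carry Stage I.2.
The analysis ends at Stage I.2; the lender prevails on this issue.
— Issue II —
At Stage II.1 the borrower must meet the preponderance of the evidence (weight is at least 50): on (c) the weight is 55 (the lender's 55 is given no effect), ≥ 50, so (c) meets the standard; on (d) the weight is 50 (the lender's 93 is given no effect), ≥ 50, so (d) meets the standard.
  Stage II.1 carried; the burden shifts to the lender.
At Stage II.2 the lender must meet clear and convincing evidence (weight is at least 70): on (e) the weight is 64, < 70, so (e) does not meet the standard.
  Not every element is met, so the lender fails to carry Stage II.2.
The analysis ends at Stage II.2; the borrower prevails on this issue.
Per-issue: Issue I → lender; Issue II → borrower. The borrower must prevail on every issue; overall, the lender prevails.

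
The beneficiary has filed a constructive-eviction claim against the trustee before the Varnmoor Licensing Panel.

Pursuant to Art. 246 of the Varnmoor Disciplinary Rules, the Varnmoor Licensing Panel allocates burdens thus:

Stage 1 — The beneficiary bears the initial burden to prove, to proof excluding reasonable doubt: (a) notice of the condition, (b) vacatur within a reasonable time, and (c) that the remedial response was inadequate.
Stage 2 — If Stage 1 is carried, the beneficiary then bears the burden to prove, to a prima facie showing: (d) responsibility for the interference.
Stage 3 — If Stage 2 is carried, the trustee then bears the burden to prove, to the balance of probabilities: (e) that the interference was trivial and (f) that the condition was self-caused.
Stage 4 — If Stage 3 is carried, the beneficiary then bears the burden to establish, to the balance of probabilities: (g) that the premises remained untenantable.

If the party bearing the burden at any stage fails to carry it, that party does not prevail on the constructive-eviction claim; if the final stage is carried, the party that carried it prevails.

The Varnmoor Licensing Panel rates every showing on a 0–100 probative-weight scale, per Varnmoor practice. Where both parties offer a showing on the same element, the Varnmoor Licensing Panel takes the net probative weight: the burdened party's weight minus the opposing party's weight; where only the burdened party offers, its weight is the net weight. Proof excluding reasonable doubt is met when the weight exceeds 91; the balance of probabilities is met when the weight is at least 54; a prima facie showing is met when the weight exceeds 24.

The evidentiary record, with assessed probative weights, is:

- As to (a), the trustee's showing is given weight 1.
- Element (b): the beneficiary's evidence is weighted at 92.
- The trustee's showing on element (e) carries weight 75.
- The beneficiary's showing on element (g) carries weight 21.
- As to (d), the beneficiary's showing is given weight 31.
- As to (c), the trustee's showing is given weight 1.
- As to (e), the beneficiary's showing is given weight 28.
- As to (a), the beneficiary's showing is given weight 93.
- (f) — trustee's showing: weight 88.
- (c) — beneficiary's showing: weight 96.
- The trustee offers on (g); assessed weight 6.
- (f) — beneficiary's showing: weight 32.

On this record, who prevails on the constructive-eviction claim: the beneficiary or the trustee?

beneficiary

At Stage 1 the beneficiary must meet proof excluding reasonable doubt (weight exceeds 91): on (a) the weight is 93 less the opposing 1 gives net 92, > 91, so (a) meets the standard; on (b) the weight is 92, > 91, so (b) meets the standard; on (c) the weight is 96 less the opposing 1 gives net 95, > 91, so (c) meets the standard.
  All elements met. The beneficiary retains the burden for Stage 2.
At Stage 2 the beneficiary must meet a prima facie showing (weight exceeds 24): on (d) the weight is 31, > 24, so (d) meets the standard.
  Stage 2 is satisfied; the onus moves to the trustee.
At Stage 3 the trustee must meet the balance of probabilities (weight is at least 54): on (e) the weight is 75 less the opposing 28 gives net 47, < 54, so (e) does not meet the standard; on (f) the weight is 88 less the opposing 32 gives net 56, which does reach 54, so (f) meets the standard.
  The trustee does not carry Stage 3.
So the beneficiary prevails.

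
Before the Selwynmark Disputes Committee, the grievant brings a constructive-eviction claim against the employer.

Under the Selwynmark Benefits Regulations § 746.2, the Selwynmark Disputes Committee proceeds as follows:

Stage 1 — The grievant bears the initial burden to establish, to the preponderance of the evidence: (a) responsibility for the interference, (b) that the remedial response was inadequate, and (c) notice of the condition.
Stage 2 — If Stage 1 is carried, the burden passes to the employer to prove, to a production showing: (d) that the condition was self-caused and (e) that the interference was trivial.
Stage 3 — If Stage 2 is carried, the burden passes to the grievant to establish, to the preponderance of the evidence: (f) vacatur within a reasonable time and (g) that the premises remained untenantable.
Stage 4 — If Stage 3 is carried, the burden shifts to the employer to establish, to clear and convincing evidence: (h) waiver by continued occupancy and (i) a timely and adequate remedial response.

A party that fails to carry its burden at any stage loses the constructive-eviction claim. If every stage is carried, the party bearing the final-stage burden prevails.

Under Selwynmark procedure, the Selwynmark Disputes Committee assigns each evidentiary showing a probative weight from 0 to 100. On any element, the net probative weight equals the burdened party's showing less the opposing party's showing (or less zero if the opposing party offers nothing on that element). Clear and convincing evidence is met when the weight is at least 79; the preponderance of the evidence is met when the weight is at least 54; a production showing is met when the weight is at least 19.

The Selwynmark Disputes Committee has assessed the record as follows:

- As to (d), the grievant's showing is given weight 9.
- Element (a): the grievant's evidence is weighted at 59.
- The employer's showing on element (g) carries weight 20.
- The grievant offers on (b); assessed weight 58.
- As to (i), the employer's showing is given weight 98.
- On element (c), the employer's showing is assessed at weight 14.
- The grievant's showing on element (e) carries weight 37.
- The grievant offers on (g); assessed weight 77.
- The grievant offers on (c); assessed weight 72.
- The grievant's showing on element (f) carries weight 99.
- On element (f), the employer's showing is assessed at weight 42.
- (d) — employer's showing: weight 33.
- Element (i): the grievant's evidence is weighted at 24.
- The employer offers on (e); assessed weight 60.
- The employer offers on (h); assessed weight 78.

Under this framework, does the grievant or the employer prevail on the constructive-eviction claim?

grievant

Stage 1 — burden on grievant; standard: the preponderance of the evidence (weight is at least 54).
    (a): 59 ≥ 54 [met]
    (b): 58 ≥ 54 [met]
    (c): 72 − 14 = 58 ≥ 54 [met]
  All elements met. The burden passes to the employer.
Stage 2 — burden on employer; standard: a production showing (weight is at least 19).
    (d): 33 − 9 = 24 ≥ 19 [met]
    (e): 60 − 37 = 23 ≥ 19 [met]
  The employer carries Stage 2; the grievant now bears the burden.
Stage 3 — burden on grievant; standard: the preponderance of the evidence (weight is at least 54).
    (f): 99 − 42 = 57 ≥ 54 [met]
    (g): 77 − 20 = 57 ≥ 54 [met]
  All elements met. The burden passes to the employer.
Stage 4 — burden on employer; standard: clear and convincing evidence (weight is at least 79).
    (h): 78 < 79 [not met]
    (i): 98 − 24 = 74 < 79 [not met]
  Not every element is met, so the employer fails to carry Stage 4.
The analysis ends at Stage 4; the grievant prevails.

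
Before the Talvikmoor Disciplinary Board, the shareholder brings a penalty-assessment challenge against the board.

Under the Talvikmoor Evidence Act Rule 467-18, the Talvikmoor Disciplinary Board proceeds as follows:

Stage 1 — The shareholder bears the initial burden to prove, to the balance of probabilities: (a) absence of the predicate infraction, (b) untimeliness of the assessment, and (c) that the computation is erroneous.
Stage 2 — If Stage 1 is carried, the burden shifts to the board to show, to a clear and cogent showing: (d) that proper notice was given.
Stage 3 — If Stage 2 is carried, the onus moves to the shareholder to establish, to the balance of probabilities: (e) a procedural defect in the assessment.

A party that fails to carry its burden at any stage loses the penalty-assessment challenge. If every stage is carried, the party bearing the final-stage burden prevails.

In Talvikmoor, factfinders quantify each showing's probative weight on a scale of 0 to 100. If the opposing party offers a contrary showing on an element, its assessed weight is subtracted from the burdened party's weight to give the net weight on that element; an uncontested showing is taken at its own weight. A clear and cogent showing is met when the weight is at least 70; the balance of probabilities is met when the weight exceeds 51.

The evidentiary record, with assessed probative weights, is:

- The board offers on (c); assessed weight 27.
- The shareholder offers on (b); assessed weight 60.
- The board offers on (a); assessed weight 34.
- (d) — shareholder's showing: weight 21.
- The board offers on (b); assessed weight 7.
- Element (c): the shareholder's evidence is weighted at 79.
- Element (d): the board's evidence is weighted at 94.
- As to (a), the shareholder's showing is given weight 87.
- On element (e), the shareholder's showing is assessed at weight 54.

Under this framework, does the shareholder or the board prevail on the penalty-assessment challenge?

At Stage 1 the shareholder must meet the balance of probabilities (weight exceeds 51): on (a) the weight is 87 less the opposing 34 gives net 53, > 51, so (a) meets the standard; on (b) the weight is 60 less the opposing 7 gives net 53, which does exceed 51, so (b) meets the standard; on (c) the weight is 79 less the opposing 27 gives net 52, which does exceed 51, so (c) meets the standard.
  All elements met. The burden passes to the board.
At Stage 2 the board must meet a clear and cogent showing (weight is at least 70): on (d) the weight is 94 less the opposing 21 gives net 73, which does reach 70, so (d) meets the standard.
  All elements met. The burden passes to the shareholder.
At Stage 3 the shareholder must meet the balance of probabilities (weight exceeds 51): on (e) the weight is 54, > 51, so (e) meets the standard.
  All elements met at the final stage.
Every stage carried; the shareholder prevails.

shareholder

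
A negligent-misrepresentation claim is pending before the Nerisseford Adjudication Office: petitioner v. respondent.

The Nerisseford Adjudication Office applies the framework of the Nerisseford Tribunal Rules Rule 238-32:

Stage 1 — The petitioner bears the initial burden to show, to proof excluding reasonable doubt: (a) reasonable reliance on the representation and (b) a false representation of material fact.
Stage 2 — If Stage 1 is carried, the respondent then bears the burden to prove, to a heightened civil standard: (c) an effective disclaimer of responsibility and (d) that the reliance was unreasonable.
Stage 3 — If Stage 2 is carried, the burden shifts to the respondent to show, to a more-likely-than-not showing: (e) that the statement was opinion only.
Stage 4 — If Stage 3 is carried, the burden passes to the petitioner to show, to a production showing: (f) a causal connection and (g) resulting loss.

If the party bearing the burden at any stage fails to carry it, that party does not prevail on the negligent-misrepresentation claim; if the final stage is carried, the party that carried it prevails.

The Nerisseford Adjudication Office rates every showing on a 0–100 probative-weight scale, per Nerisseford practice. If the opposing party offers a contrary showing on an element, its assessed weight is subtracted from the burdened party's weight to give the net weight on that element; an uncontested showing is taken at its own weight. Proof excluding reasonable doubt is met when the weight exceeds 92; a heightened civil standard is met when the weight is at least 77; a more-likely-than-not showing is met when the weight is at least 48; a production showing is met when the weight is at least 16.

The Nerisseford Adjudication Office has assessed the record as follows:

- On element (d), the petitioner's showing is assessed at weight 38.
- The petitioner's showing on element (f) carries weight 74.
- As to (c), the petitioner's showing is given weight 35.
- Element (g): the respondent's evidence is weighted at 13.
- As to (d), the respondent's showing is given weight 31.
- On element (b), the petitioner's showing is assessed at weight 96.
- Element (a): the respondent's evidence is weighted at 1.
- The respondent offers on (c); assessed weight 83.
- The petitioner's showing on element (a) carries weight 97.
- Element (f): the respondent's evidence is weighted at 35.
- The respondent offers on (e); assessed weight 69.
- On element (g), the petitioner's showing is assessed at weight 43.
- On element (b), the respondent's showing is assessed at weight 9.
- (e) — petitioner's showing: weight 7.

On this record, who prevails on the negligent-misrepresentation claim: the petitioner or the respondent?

Stage 1 (petitioner, proof excluding reasonable doubt, weight exceeds 92): (a) net 97−1=96 > 92 — meets; (b) net 96−9=87 ≤ 92 — fails.
  Stage 1 not carried; the petitioner fails its burden.
The analysis ends at Stage 1; the respondent prevails.

respondent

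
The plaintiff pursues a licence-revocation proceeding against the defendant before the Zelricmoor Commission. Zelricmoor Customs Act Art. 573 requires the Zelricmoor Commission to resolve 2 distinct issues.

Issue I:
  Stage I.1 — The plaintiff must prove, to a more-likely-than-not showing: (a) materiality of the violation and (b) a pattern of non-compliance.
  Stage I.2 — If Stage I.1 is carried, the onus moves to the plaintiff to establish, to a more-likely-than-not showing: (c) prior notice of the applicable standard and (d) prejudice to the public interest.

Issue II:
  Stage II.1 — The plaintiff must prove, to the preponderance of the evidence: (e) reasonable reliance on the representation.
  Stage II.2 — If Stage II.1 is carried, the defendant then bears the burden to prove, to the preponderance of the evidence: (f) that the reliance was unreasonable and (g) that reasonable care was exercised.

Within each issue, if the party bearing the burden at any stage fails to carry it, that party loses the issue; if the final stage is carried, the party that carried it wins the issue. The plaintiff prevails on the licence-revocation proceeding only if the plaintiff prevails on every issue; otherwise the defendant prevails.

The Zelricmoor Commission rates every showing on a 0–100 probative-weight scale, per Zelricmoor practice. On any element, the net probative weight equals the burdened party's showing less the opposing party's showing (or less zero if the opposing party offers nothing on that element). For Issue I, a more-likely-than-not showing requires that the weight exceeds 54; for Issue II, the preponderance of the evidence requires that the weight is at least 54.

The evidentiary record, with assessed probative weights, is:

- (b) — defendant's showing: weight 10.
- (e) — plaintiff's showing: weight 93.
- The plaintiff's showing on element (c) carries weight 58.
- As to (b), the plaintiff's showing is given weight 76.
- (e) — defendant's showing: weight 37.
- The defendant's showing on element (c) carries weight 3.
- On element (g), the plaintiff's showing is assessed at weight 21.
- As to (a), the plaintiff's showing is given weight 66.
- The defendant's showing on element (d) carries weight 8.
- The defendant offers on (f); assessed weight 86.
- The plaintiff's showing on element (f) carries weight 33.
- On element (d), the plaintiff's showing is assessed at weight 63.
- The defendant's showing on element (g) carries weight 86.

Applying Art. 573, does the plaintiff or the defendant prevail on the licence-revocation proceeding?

— Issue I —
At Stage I.1 the plaintiff must meet a more-likely-than-not showing (weight exceeds 54): on (a) the weight is 66, > 54, so (a) meets the standard; on (b) the weight is 76 less the opposing 10 gives net 66, which does exceed 54, so (b) meets the standard.
  Stage I.1 carried; the burden remains with the plaintiff.
At Stage I.2 the plaintiff must meet a more-likely-than-not showing (weight exceeds 54): on (c) the weight is 58 less the opposing 3 gives net 55, which does exceed 54, so (c) meets the standard; on (d) the weight is 63 less the opposing 8 gives net 55, which does exceed 54, so (d) meets the standard.
  All elements met at the final stage.
All stages carried — the plaintiff prevails on this issue.
— Issue II —
Stage II.1 (plaintiff, the preponderance of the evidence, weight is at least 54): (e) net 93−37=56 ≥ 54 — meets.
  All elements met. The burden passes to the defendant.
Stage II.2 (defendant, the preponderance of the evidence, weight is at least 54): (f) net 86−33=53 < 54 — fails; (g) net 86−21=65 ≥ 54 — meets.
  The defendant does not carry Stage II.2.
The analysis ends at Stage II.2; the plaintiff prevails on this issue.
Per-issue: Issue I → plaintiff; Issue II → plaintiff. The plaintiff must prevail on every issue; overall, the plaintiff prevails.

plaintiff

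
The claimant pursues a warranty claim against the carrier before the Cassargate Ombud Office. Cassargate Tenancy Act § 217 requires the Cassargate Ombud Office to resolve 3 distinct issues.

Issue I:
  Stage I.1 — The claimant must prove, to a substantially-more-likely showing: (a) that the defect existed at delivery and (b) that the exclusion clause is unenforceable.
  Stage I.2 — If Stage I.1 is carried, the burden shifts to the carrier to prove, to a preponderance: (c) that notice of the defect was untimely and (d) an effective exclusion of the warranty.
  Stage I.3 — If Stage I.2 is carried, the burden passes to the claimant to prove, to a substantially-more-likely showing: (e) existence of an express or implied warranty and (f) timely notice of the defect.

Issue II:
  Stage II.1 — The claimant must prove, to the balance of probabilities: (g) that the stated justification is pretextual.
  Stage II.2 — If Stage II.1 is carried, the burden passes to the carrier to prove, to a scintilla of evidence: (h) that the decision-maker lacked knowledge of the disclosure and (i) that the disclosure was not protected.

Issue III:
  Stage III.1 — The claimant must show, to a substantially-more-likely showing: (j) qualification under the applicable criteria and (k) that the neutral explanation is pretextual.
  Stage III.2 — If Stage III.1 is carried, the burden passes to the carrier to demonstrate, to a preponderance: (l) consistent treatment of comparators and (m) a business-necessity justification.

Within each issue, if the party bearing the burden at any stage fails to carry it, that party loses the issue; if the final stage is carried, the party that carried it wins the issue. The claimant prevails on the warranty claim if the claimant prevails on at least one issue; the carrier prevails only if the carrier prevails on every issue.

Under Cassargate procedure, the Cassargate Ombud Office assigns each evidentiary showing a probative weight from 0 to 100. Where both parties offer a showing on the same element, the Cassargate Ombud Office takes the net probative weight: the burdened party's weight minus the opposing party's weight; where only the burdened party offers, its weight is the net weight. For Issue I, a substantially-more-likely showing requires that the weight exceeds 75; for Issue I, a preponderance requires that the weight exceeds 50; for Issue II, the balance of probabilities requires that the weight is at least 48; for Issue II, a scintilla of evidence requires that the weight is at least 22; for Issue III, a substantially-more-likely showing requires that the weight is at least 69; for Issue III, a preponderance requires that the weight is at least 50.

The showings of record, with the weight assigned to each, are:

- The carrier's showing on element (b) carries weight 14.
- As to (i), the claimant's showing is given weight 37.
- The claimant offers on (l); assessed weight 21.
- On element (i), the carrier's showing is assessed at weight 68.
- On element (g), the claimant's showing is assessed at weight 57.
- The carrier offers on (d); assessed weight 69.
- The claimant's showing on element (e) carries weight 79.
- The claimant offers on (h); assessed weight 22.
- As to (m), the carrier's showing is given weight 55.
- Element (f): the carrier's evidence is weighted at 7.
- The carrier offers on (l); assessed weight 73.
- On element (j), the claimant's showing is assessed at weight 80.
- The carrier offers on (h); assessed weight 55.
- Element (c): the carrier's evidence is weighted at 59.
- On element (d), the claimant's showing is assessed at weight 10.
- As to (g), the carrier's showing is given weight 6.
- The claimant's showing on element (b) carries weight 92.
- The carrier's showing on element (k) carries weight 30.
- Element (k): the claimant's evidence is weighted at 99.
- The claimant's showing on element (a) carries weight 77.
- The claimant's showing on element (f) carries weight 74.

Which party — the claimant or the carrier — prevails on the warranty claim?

— Issue I —
Stage I.1 — burden on claimant; standard: a substantially-more-likely showing (weight exceeds 75).
    (a): 77 > 75 [met]
    (b): 92 − 14 = 78 > 75 [met]
  The claimant carries Stage I.1; the carrier now bears the burden.
Stage I.2 — burden on carrier; standard: a preponderance (weight exceeds 50).
    (c): 59 > 50 [met]
    (d): 69 − 10 = 59 > 50 [met]
  Stage I.2 carried; the burden shifts to the claimant.
Stage I.3 — burden on claimant; standard: a substantially-more-likely showing (weight exceeds 75).
    (e): 79 > 75 [met]
    (f): 74 − 7 = 67 ≤ 75 [not met]
  The claimant does not carry Stage I.3.
The carrier prevails on this issue.
— Issue II —
At Stage II.1 the claimant must meet the balance of probabilities (weight is at least 48): on (g) the weight is 57 less the opposing 6 gives net 51, which does reach 48, so (g) meets the standard.
  Stage II.1 is satisfied; the onus moves to the carrier.
At Stage II.2 the carrier must meet a scintilla of evidence (weight is at least 22): on (h) the weight is 55 less the opposing 22 gives net 33, ≥ 22, so (h) meets the standard; on (i) the weight is 68 less the opposing 37 gives net 31, ≥ 22, so (i) meets the standard.
  The carrier carries the last stage.
With every stage satisfied, the carrier prevails on this issue.
— Issue III —
At Stage III.1 the claimant must meet a substantially-more-likely showing (weight is at least 69): on (j) the weight is 80, which does reach 69, so (j) meets the standard; on (k) the weight is 99 less the opposing 30 gives net 69, ≥ 69, so (k) meets the standard.
  Stage III.1 carried; the burden shifts to the carrier.
At Stage III.2 the carrier must meet a preponderance (weight is at least 50): on (l) the weight is 73 less the opposing 21 gives net 52, ≥ 50, so (l) meets the standard; on (m) the weight is 55, ≥ 50, so (m) meets the standard.
  Stage III.2 carried; the final stage is satisfied.
With every stage satisfied, the carrier prevails on this issue.
Per-issue: Issue I → carrier; Issue II → carrier; Issue III → carrier. The claimant must prevail on at least one issue; overall, the carrier prevails.

carrier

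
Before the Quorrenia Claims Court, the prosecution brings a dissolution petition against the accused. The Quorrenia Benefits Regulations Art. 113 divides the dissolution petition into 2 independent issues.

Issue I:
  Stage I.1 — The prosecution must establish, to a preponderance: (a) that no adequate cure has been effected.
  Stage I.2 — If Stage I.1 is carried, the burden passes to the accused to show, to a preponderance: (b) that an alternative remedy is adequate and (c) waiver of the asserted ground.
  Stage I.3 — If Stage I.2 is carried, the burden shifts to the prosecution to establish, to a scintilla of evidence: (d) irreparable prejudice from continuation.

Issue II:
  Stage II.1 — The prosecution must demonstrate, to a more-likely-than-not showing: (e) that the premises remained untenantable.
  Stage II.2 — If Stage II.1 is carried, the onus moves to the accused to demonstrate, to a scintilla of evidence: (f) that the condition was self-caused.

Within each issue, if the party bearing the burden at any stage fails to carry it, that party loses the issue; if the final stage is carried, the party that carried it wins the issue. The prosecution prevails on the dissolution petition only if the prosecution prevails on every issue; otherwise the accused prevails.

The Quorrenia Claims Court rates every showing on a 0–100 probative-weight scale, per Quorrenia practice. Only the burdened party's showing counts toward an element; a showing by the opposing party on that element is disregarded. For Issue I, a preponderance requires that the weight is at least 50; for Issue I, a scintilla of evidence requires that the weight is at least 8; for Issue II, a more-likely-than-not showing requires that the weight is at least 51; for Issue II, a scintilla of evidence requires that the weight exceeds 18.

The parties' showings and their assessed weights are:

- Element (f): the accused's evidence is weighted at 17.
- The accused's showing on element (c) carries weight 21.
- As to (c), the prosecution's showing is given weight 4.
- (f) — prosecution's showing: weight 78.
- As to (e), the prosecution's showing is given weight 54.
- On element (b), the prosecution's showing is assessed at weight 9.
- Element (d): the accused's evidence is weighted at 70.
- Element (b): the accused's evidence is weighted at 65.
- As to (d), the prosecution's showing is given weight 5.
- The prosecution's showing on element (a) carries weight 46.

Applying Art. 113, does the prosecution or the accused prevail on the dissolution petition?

— Issue I —
Stage I.1 — burden on prosecution; standard: a preponderance (weight is at least 50).
    (a): 46 < 50 [not met]
  Stage I.1 not carried; the prosecution fails its burden.
The accused prevails on this issue.
— Issue II —
At Stage II.1 the prosecution must meet a more-likely-than-not showing (weight is at least 51): on (e) the weight is 54, ≥ 51, so (e) meets the standard.
  All elements met. The burden passes to the accused.
At Stage II.2 the accused must meet a scintilla of evidence (weight exceeds 18): on (f) the weight is 17 (the prosecution's 78 is given no effect), which does not exceed 18, so (f) does not meet the standard.
  The accused does not carry Stage II.2.
So the prosecution prevails on this issue.
Per-issue: Issue I → accused; Issue II → prosecution. The prosecution must prevail on every issue; overall, the accused prevails.

accused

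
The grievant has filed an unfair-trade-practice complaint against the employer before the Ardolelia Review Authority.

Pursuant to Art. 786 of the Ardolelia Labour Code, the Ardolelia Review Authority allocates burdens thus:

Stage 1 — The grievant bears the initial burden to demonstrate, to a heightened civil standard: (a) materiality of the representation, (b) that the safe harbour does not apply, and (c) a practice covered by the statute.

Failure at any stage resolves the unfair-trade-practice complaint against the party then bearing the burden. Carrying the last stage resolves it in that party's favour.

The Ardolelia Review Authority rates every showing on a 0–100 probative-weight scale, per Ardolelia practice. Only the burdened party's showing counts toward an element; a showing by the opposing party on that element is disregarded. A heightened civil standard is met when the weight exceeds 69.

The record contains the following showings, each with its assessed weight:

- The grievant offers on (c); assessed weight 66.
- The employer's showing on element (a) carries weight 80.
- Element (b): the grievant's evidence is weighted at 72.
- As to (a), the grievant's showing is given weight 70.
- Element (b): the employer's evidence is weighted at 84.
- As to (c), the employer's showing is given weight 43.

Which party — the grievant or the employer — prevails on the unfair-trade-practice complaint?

employer

Stage 1 (grievant, a heightened civil standard, weight exceeds 69): (a) 70 (employer's 80 disregarded) > 69 — meets; (b) 72 (employer's 84 disregarded) > 69 — meets; (c) 66 (employer's 43 disregarded) ≤ 69 — fails.
  Stage 1 not carried; the grievant fails its burden.
The analysis ends at Stage 1; the employer prevails.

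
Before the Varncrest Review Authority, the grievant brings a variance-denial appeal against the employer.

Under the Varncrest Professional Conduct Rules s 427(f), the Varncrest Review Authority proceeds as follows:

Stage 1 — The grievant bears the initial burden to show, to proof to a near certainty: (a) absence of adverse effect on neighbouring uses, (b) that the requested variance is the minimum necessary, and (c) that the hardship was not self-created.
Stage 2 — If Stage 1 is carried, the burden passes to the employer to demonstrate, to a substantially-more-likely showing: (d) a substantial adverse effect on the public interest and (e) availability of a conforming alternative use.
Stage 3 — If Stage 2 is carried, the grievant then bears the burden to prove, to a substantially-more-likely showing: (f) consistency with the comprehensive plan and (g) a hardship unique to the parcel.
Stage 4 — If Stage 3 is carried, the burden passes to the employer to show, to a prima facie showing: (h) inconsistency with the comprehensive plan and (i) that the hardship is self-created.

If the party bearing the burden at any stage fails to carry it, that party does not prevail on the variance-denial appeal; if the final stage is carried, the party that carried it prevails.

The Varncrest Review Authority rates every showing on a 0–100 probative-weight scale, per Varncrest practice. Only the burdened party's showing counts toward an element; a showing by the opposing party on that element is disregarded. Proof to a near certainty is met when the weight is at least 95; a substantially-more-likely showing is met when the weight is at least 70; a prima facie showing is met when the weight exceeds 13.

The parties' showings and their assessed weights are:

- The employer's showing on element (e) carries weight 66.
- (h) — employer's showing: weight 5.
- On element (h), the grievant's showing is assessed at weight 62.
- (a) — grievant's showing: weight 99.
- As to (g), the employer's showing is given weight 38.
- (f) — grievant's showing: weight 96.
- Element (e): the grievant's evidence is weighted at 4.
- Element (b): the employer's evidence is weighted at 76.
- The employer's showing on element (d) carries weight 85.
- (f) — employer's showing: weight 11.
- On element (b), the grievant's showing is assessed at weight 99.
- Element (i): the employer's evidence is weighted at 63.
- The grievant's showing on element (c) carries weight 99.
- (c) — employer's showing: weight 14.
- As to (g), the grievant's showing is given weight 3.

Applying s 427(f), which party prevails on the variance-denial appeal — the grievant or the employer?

Stage 1 — burden on grievant; standard: proof to a near certainty (weight is at least 95).
    (a): 99 ≥ 95 [met]
    (b): 99 (employer's 76 disregarded) ≥ 95 [met]
    (c): 99 (employer's 14 disregarded) ≥ 95 [met]
  Stage 1 carried; the burden shifts to the employer.
Stage 2 — burden on employer; standard: a substantially-more-likely showing (weight is at least 70).
    (d): 85 ≥ 70 [met]
    (e): 66 (grievant's 4 disregarded) < 70 [not met]
  Not every element is met, so the employer fails to carry Stage 2.
The analysis ends at Stage 2; the grievant prevails.

grievant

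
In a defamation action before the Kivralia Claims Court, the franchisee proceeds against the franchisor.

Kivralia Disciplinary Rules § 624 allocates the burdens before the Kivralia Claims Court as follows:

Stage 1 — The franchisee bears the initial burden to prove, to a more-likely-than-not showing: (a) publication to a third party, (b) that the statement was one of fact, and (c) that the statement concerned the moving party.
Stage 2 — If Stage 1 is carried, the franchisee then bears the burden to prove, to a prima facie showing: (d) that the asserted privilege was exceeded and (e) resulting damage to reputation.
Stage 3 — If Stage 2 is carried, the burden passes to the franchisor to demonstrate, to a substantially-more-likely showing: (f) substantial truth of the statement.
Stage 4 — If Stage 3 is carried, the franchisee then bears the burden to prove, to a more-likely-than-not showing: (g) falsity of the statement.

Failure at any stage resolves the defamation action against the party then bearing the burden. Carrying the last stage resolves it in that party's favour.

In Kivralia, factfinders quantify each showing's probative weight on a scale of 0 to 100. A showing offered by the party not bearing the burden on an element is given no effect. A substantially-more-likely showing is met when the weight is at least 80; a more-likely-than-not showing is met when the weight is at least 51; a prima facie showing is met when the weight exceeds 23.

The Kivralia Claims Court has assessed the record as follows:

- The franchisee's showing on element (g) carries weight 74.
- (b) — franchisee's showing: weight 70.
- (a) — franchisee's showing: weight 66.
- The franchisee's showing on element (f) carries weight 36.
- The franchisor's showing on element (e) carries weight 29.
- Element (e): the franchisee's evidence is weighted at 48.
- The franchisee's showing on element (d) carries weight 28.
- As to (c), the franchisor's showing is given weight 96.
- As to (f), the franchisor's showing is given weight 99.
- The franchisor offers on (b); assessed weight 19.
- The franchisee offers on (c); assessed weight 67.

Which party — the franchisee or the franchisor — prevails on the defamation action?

franchisee

At Stage 1 the franchisee must meet a more-likely-than-not showing (weight is at least 51): on (a) the weight is 66, ≥ 51, so (a) meets the standard; on (b) the weight is 70 (the franchisor's 19 is given no effect), which does reach 51, so (b) meets the standard; on (c) the weight is 67 (the franchisor's 96 is given no effect), ≥ 51, so (c) meets the standard.
  Stage 1 carried; the burden remains with the franchisee.
At Stage 2 the franchisee must meet a prima facie showing (weight exceeds 23): on (d) the weight is 28, > 23, so (d) meets the standard; on (e) the weight is 48 (the franchisor's 29 is given no effect), which does exceed 23, so (e) meets the standard.
  All elements met. The burden passes to the franchisor.
At Stage 3 the franchisor must meet a substantially-more-likely showing (weight is at least 80): on (f) the weight is 99 (the franchisee's 36 is given no effect), ≥ 80, so (f) meets the standard.
  Stage 3 carried; the burden shifts to the franchisee.
At Stage 4 the franchisee must meet a more-likely-than-not showing (weight is at least 51): on (g) the weight is 74, which does reach 51, so (g) meets the standard.
  Stage 4 carried; the final stage is satisfied.
With every stage satisfied, the franchisee prevails.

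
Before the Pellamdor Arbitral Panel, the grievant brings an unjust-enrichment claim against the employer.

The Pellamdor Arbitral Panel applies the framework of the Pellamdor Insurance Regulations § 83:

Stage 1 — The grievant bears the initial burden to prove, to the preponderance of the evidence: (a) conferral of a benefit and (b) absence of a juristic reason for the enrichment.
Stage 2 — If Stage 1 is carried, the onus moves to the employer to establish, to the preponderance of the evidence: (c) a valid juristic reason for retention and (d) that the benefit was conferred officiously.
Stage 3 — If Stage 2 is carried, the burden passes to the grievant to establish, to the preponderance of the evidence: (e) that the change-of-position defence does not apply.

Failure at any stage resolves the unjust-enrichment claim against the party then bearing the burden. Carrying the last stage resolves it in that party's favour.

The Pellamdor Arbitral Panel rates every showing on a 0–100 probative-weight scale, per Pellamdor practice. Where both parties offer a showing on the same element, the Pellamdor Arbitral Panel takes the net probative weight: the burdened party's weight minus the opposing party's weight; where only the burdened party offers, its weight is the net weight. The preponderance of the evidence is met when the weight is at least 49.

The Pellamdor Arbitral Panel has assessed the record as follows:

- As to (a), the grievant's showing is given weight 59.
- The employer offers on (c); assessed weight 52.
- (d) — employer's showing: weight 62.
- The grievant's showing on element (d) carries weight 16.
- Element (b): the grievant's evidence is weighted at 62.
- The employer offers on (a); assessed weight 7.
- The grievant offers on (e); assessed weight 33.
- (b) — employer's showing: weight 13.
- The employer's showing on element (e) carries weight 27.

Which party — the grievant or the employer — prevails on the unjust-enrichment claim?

grievant

At Stage 1 the grievant must meet the preponderance of the evidence (weight is at least 49): on (a) the weight is 59 less the opposing 7 gives net 52, which does reach 49, so (a) meets the standard; on (b) the weight is 62 less the opposing 13 gives net 49, ≥ 49, so (b) meets the standard.
  All elements met. The burden passes to the employer.
At Stage 2 the employer must meet the preponderance of the evidence (weight is at least 49): on (c) the weight is 52, which does reach 49, so (c) meets the standard; on (d) the weight is 62 less the opposing 16 gives net 46, which does not reach 49, so (d) does not meet the standard.
  The employer does not carry Stage 2.
So the grievant prevails.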